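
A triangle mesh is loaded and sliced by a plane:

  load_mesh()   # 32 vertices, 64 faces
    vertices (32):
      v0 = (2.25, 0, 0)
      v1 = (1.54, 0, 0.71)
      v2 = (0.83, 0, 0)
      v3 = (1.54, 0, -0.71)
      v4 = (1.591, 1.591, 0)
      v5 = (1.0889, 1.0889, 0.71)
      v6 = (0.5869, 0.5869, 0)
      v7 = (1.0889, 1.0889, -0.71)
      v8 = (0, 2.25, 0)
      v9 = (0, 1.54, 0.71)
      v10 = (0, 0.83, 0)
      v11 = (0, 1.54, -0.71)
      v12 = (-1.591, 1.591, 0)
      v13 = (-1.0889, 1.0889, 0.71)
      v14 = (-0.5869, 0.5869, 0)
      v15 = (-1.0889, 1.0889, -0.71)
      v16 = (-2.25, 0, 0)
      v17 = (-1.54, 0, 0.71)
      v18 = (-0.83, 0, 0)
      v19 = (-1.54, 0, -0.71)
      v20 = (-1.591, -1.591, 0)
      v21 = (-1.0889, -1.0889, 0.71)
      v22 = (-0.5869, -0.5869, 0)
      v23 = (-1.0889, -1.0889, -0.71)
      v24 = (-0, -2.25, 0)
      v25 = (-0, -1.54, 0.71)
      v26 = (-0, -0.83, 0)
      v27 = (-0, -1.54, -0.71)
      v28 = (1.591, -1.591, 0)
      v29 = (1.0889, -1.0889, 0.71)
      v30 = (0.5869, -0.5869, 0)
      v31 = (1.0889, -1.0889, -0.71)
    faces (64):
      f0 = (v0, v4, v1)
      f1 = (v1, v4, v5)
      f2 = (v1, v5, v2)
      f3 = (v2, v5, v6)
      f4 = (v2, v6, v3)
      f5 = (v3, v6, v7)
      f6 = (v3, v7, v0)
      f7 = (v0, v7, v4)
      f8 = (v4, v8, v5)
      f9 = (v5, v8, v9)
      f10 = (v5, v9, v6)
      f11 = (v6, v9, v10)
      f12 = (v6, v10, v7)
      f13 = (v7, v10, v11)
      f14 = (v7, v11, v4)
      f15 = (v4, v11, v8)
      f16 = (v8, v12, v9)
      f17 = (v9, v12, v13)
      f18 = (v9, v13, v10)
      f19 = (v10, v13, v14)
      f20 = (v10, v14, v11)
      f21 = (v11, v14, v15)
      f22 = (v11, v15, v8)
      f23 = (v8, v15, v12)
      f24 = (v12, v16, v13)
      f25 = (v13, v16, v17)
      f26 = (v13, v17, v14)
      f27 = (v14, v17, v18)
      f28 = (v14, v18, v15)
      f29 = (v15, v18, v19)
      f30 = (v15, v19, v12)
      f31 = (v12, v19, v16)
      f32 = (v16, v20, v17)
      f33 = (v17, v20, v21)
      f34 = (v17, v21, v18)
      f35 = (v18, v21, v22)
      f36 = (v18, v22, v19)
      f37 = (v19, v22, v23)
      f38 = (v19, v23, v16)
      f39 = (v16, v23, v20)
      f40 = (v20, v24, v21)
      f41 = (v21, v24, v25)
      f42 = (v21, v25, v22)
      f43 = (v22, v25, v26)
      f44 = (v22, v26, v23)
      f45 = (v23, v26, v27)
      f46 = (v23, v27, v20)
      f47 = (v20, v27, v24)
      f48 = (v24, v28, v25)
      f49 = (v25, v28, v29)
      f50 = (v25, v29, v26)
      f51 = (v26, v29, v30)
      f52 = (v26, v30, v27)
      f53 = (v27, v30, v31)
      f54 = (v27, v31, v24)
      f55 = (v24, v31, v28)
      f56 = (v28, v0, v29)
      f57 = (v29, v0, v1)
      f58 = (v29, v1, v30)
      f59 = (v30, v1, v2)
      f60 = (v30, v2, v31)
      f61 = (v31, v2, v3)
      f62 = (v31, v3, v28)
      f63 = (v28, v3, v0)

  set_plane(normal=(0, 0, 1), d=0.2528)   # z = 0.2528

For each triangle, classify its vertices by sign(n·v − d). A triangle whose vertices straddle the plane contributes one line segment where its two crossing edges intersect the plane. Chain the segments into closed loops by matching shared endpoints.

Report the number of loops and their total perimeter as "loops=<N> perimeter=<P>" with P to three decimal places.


loops=2 perimeter=18.859

Straddling triangles (32 of 64):
  (v0,v4,v1) [--+] → (1.57284, 1.02451, 0.2528)–(1.9972, 0, 0.2528)  len=1.1089
  (v1,v4,v5) [+-+] → (1.57284, 1.02451, 0.2528)–(1.41222, 1.41222, 0.2528)  len=0.4197
  (v1,v5,v2) [++-] → (0.922183, 0.38771, 0.2528)–(1.0828, 0, 0.2528)  len=0.4197
  (v2,v5,v6) [-+-] → (0.922183, 0.38771, 0.2528)–(0.76564, 0.76564, 0.2528)  len=0.4091
  (v4,v8,v5) [--+] → (0.38771, 1.83658, 0.2528)–(1.41222, 1.41222, 0.2528)  len=1.1089
  (v5,v8,v9) [+-+] → (0.38771, 1.83658, 0.2528)–(0, 1.9972, 0.2528)  len=0.4197
  (v5,v9,v6) [++-] → (0.377931, 0.926257, 0.2528)–(0.76564, 0.76564, 0.2528)  len=0.4197
  (v6,v9,v10) [-+-] → (0.377931, 0.926257, 0.2528)–(0, 1.0828, 0.2528)  len=0.4091
  (v8,v12,v9) [--+] → (-1.02451, 1.57284, 0.2528)–(0, 1.9972, 0.2528)  len=1.1089
  (v9,v12,v13) [+-+] → (-1.02451, 1.57284, 0.2528)–(-1.41222, 1.41222, 0.2528)  len=0.4197
  (v9,v13,v10) [++-] → (-0.38771, 0.922183, 0.2528)–(0, 1.0828, 0.2528)  len=0.4197
  (v10,v13,v14) [-+-] → (-0.38771, 0.922183, 0.2528)–(-0.76564, 0.76564, 0.2528)  len=0.4091
  (v12,v16,v13) [--+] → (-1.83658, 0.38771, 0.2528)–(-1.41222, 1.41222, 0.2528)  len=1.1089
  (v13,v16,v17) [+-+] → (-1.83658, 0.38771, 0.2528)–(-1.9972, 0, 0.2528)  len=0.4197
  (v13,v17,v14) [++-] → (-0.926257, 0.377931, 0.2528)–(-0.76564, 0.76564, 0.2528)  len=0.4197
  (v14,v17,v18) [-+-] → (-0.926257, 0.377931, 0.2528)–(-1.0828, 0, 0.2528)  len=0.4091
  (v16,v20,v17) [--+] → (-1.57284, -1.02451, 0.2528)–(-1.9972, 0, 0.2528)  len=1.1089
  (v17,v20,v21) [+-+] → (-1.57284, -1.02451, 0.2528)–(-1.41222, -1.41222, 0.2528)  len=0.4197
  (v17,v21,v18) [++-] → (-0.922183, -0.38771, 0.2528)–(-1.0828, 0, 0.2528)  len=0.4197
  (v18,v21,v22) [-+-] → (-0.922183, -0.38771, 0.2528)–(-0.76564, -0.76564, 0.2528)  len=0.4091
  (v20,v24,v21) [--+] → (-0.38771, -1.83658, 0.2528)–(-1.41222, -1.41222, 0.2528)  len=1.1089
  (v21,v24,v25) [+-+] → (-0.38771, -1.83658, 0.2528)–(0, -1.9972, 0.2528)  len=0.4197
  (v21,v25,v22) [++-] → (-0.377931, -0.926257, 0.2528)–(-0.76564, -0.76564, 0.2528)  len=0.4197
  (v22,v25,v26) [-+-] → (-0.377931, -0.926257, 0.2528)–(0, -1.0828, 0.2528)  len=0.4091
  (v24,v28,v25) [--+] → (1.02451, -1.57284, 0.2528)–(0, -1.9972, 0.2528)  len=1.1089
  (v25,v28,v29) [+-+] → (1.02451, -1.57284, 0.2528)–(1.41222, -1.41222, 0.2528)  len=0.4197
  (v25,v29,v26) [++-] → (0.38771, -0.922183, 0.2528)–(0, -1.0828, 0.2528)  len=0.4197
  (v26,v29,v30) [-+-] → (0.38771, -0.922183, 0.2528)–(0.76564, -0.76564, 0.2528)  len=0.4091
  (v28,v0,v29) [--+] → (1.83658, -0.38771, 0.2528)–(1.41222, -1.41222, 0.2528)  len=1.1089
  (v29,v0,v1) [+-+] → (1.83658, -0.38771, 0.2528)–(1.9972, 0, 0.2528)  len=0.4197
  (v29,v1,v30) [++-] → (0.926257, -0.377931, 0.2528)–(0.76564, -0.76564, 0.2528)  len=0.4197
  (v30,v1,v2) [-+-] → (0.926257, -0.377931, 0.2528)–(1.0828, 0, 0.2528)  len=0.4091

Chained into 2 loop(s):
  loop 1: 16 segments, perimeter = 12.2287
  loop 2: 16 segments, perimeter = 6.6298
Total perimeter = 18.859


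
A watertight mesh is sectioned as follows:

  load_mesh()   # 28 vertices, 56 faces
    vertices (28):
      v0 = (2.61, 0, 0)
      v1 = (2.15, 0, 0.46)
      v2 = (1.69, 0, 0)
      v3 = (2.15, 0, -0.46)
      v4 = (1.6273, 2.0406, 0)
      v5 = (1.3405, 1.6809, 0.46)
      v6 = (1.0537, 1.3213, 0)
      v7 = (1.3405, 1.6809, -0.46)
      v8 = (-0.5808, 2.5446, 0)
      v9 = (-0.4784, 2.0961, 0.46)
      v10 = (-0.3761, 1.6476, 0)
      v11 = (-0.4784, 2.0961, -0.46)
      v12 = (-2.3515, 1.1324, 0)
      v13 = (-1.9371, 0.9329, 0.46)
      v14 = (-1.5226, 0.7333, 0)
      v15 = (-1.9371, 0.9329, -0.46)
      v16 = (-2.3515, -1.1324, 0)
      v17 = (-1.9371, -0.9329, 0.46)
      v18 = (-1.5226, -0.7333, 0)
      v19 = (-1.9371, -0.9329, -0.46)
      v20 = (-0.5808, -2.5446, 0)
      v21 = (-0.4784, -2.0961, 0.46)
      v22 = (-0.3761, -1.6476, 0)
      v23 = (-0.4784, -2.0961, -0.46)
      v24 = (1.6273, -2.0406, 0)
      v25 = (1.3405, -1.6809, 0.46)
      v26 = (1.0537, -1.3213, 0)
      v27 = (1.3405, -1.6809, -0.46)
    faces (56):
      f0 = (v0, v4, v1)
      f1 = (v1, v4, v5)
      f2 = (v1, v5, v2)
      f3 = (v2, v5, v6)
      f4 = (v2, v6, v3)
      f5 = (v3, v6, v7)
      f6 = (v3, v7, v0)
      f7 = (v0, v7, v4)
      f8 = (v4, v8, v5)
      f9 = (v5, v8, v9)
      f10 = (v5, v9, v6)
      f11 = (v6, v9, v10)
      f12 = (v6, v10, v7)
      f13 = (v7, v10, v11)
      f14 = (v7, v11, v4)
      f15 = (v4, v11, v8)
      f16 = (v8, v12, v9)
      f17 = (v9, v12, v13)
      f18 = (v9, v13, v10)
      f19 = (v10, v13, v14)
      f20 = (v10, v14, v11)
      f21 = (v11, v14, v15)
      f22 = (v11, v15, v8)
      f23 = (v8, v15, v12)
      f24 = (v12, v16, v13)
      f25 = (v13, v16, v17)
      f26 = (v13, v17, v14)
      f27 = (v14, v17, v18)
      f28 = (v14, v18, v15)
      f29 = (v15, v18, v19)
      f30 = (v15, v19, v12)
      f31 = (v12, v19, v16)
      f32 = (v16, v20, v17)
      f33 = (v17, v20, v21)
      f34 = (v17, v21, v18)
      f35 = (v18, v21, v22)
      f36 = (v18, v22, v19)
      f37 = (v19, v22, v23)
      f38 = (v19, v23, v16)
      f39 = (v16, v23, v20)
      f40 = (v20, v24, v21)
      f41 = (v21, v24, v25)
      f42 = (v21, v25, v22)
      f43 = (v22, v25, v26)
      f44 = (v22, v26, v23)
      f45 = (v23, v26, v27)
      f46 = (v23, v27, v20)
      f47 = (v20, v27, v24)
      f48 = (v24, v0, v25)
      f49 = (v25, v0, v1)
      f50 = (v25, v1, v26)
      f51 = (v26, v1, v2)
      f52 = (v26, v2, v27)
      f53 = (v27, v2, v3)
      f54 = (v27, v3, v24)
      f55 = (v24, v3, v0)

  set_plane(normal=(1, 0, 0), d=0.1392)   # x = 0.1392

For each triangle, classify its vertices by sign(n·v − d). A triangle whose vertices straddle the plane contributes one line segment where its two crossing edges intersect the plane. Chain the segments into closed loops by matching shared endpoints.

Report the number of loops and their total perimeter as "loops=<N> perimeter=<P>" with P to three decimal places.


loops=2 perimeter=5.011

Straddling triangles (16 of 56):
  (v4,v8,v5) [+-+] → (0.1392, 2.38026, 0)–(0.1392, 2.22093, 0.172383)  len=0.2347
  (v5,v8,v9) [+--] → (0.1392, 2.22093, 0.172383)–(0.1392, 1.95512, 0.46)  len=0.3916
  (v5,v9,v6) [+-+] → (0.1392, 1.95512, 0.46)–(0.1392, 1.78377, 0.274571)  len=0.2525
  (v6,v9,v10) [+--] → (0.1392, 1.78377, 0.274571)–(0.1392, 1.53, 0)  len=0.3739
  (v6,v10,v7) [+-+] → (0.1392, 1.53, 0)–(0.1392, 1.6576, -0.138086)  len=0.1880
  (v7,v10,v11) [+--] → (0.1392, 1.6576, -0.138086)–(0.1392, 1.95512, -0.46)  len=0.4383
  (v7,v11,v4) [+-+] → (0.1392, 1.95512, -0.46)–(0.1392, 2.07982, -0.325082)  len=0.1837
  (v4,v11,v8) [+--] → (0.1392, 2.07982, -0.325082)–(0.1392, 2.38026, 0)  len=0.4427
  (v20,v24,v21) [-+-] → (0.1392, -2.38026, 0)–(0.1392, -2.07982, 0.325082)  len=0.4427
  (v21,v24,v25) [-++] → (0.1392, -2.07982, 0.325082)–(0.1392, -1.95512, 0.46)  len=0.1837
  (v21,v25,v22) [-+-] → (0.1392, -1.95512, 0.46)–(0.1392, -1.6576, 0.138086)  len=0.4383
  (v22,v25,v26) [-++] → (0.1392, -1.6576, 0.138086)–(0.1392, -1.53, 0)  len=0.1880
  (v22,v26,v23) [-+-] → (0.1392, -1.53, 0)–(0.1392, -1.78377, -0.274571)  len=0.3739
  (v23,v26,v27) [-++] → (0.1392, -1.78377, -0.274571)–(0.1392, -1.95512, -0.46)  len=0.2525
  (v23,v27,v20) [-+-] → (0.1392, -1.95512, -0.46)–(0.1392, -2.22093, -0.172383)  len=0.3916
  (v20,v27,v24) [-++] → (0.1392, -2.22093, -0.172383)–(0.1392, -2.38026, 0)  len=0.2347

Chained into 2 loop(s):
  loop 1: 8 segments, perimeter = 2.5055
  loop 2: 8 segments, perimeter = 2.5055
Total perimeter = 5.011


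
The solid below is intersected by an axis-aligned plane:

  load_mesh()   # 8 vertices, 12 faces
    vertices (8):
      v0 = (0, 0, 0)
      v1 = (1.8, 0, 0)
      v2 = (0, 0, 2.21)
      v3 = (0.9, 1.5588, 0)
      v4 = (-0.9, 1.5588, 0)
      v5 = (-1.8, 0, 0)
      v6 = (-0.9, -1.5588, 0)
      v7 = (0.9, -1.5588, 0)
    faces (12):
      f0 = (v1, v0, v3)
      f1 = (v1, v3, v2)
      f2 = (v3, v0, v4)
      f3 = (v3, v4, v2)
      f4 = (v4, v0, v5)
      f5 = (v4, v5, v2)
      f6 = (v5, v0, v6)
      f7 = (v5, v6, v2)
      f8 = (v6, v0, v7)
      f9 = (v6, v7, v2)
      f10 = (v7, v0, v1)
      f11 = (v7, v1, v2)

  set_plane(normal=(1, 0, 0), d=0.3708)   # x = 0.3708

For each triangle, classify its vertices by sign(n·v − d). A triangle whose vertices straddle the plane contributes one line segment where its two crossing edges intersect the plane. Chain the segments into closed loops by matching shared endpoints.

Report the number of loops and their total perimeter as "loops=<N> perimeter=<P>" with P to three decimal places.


Straddling triangles (8 of 12):
  (v1,v0,v3) [+-+] → (0.3708, 0, 0)–(0.3708, 0.642226, 0)  len=0.6422
  (v1,v3,v2) [++-] → (0.3708, 0.642226, 1.29948)–(0.3708, 0, 1.75474)  len=0.7872
  (v3,v0,v4) [+--] → (0.3708, 0.642226, 0)–(0.3708, 1.5588, 0)  len=0.9166
  (v3,v4,v2) [+--] → (0.3708, 1.5588, 0)–(0.3708, 0.642226, 1.29948)  len=1.5902
  (v6,v0,v7) [--+] → (0.3708, -0.642226, 0)–(0.3708, -1.5588, 0)  len=0.9166
  (v6,v7,v2) [-+-] → (0.3708, -1.5588, 0)–(0.3708, -0.642226, 1.29948)  len=1.5902
  (v7,v0,v1) [+-+] → (0.3708, -0.642226, 0)–(0.3708, 0, 0)  len=0.6422
  (v7,v1,v2) [++-] → (0.3708, 0, 1.75474)–(0.3708, -0.642226, 1.29948)  len=0.7872

Chained into 1 loop(s):
  loop 1: 8 segments, perimeter = 7.8725
Total perimeter = 7.872

loops=1 perimeter=7.872


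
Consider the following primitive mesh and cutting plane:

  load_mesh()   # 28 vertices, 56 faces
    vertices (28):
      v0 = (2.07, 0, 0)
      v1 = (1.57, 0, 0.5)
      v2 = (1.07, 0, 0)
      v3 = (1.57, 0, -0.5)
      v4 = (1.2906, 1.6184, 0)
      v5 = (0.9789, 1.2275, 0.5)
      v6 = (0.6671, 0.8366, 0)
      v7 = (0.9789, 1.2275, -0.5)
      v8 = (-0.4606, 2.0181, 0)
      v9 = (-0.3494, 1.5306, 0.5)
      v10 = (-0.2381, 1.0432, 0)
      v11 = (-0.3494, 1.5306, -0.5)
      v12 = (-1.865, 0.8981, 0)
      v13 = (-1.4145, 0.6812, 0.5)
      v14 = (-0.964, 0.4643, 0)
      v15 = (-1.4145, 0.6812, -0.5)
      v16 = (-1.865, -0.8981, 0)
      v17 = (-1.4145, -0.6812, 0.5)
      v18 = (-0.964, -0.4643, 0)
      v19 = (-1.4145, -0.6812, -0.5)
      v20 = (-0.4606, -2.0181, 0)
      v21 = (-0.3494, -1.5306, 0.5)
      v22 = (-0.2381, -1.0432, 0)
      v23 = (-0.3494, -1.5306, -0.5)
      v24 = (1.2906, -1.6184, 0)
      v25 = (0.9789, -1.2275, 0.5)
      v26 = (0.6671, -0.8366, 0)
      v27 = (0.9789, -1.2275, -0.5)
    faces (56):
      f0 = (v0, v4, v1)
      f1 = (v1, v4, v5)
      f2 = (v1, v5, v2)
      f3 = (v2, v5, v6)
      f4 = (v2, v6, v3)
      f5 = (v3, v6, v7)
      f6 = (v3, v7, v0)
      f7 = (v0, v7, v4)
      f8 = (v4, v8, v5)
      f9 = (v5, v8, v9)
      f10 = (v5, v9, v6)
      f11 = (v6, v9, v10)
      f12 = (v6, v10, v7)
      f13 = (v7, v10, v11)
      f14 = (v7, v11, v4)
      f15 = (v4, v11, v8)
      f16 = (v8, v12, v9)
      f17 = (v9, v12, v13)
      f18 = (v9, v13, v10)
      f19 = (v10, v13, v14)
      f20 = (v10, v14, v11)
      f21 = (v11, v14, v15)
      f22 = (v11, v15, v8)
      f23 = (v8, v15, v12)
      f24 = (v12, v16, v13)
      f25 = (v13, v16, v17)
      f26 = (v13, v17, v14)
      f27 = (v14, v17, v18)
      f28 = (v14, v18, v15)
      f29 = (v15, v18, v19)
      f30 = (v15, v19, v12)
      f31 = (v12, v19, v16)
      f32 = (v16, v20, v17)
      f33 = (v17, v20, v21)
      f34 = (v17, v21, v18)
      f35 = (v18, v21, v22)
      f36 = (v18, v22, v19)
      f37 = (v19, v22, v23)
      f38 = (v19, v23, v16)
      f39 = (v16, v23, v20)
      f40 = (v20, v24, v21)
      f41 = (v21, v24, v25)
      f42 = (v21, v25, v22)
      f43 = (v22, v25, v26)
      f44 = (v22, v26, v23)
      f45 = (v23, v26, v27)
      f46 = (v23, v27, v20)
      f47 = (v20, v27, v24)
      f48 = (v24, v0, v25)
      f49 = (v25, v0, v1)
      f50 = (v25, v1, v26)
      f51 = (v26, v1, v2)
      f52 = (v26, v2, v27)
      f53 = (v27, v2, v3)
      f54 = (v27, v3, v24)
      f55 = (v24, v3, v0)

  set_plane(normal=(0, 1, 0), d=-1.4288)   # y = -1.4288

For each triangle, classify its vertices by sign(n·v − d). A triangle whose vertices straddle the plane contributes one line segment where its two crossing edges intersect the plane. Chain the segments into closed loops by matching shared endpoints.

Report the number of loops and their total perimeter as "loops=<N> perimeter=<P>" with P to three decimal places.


Straddling triangles (16 of 56):
  (v16,v20,v17) [+-+] → (-1.19954, -1.4288, 0)–(-0.881075, -1.4288, 0.220398)  len=0.3873
  (v17,v20,v21) [+--] → (-0.881075, -1.4288, 0.220398)–(-0.477051, -1.4288, 0.5)  len=0.4913
  (v17,v21,v18) [+-+] → (-0.477051, -1.4288, 0.5)–(-0.408076, -1.4288, 0.452265)  len=0.0839
  (v18,v21,v22) [+-+] → (-0.408076, -1.4288, 0.452265)–(-0.326154, -1.4288, 0.395568)  len=0.0996
  (v19,v22,v23) [++-] → (-0.326154, -1.4288, -0.395568)–(-0.477051, -1.4288, -0.5)  len=0.1835
  (v19,v23,v16) [+-+] → (-0.477051, -1.4288, -0.5)–(-0.593334, -1.4288, -0.419526)  len=0.1414
  (v16,v23,v20) [+--] → (-0.593334, -1.4288, -0.419526)–(-1.19954, -1.4288, 0)  len=0.7372
  (v21,v24,v25) [--+] → (1.13941, -1.4288, 0.242517)–(0.0967265, -1.4288, 0.5)  len=1.0740
  (v21,v25,v22) [-++] → (0.0967265, -1.4288, 0.5)–(-0.326154, -1.4288, 0.395568)  len=0.4356
  (v22,v26,v23) [++-] → (-0.200294, -1.4288, -0.426657)–(-0.326154, -1.4288, -0.395568)  len=0.1296
  (v23,v26,v27) [-++] → (-0.200294, -1.4288, -0.426657)–(0.0967265, -1.4288, -0.5)  len=0.3059
  (v23,v27,v20) [-+-] → (0.0967265, -1.4288, -0.5)–(0.612379, -1.4288, -0.372692)  len=0.5311
  (v20,v27,v24) [-+-] → (0.612379, -1.4288, -0.372692)–(1.13941, -1.4288, -0.242517)  len=0.5429
  (v24,v0,v25) [-++] → (1.38191, -1.4288, 0)–(1.13941, -1.4288, 0.242517)  len=0.3430
  (v27,v3,v24) [++-] → (1.32333, -1.4288, -0.0585764)–(1.13941, -1.4288, -0.242517)  len=0.2601
  (v24,v3,v0) [-++] → (1.32333, -1.4288, -0.0585764)–(1.38191, -1.4288, 0)  len=0.0828

Chained into 1 loop(s):
  loop 1: 16 segments, perimeter = 5.8294
Total perimeter = 5.829

loops=1 perimeter=5.829


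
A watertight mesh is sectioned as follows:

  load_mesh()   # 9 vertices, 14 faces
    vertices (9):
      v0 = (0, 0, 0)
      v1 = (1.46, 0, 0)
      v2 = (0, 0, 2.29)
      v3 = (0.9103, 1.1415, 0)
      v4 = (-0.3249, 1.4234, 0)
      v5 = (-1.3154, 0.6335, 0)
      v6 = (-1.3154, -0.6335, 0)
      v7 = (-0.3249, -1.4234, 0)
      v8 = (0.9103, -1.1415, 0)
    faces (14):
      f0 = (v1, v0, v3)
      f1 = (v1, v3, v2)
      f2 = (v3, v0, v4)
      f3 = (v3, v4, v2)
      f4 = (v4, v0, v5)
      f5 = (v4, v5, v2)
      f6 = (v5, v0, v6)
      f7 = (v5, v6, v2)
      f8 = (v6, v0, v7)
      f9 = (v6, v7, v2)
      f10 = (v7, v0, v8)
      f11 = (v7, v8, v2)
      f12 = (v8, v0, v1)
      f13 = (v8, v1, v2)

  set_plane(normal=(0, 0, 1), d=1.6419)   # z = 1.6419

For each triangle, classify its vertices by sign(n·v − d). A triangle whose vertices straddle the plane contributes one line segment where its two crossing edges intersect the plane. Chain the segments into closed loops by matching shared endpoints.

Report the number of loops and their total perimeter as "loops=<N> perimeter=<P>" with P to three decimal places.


Straddling triangles (7 of 14):
  (v1,v3,v2) [--+] → (0.257627, 0.323059, 1.6419)–(0.413199, 0, 1.6419)  len=0.3586
  (v3,v4,v2) [--+] → (-0.091951, 0.402841, 1.6419)–(0.257627, 0.323059, 1.6419)  len=0.3586
  (v4,v5,v2) [--+] → (-0.372275, 0.179289, 1.6419)–(-0.091951, 0.402841, 1.6419)  len=0.3585
  (v5,v6,v2) [--+] → (-0.372275, -0.179289, 1.6419)–(-0.372275, 0.179289, 1.6419)  len=0.3586
  (v6,v7,v2) [--+] → (-0.091951, -0.402841, 1.6419)–(-0.372275, -0.179289, 1.6419)  len=0.3585
  (v7,v8,v2) [--+] → (0.257627, -0.323059, 1.6419)–(-0.091951, -0.402841, 1.6419)  len=0.3586
  (v8,v1,v2) [--+] → (0.413199, 0, 1.6419)–(0.257627, -0.323059, 1.6419)  len=0.3586

Chained into 1 loop(s):
  loop 1: 7 segments, perimeter = 2.5099
Total perimeter = 2.510

loops=1 perimeter=2.510


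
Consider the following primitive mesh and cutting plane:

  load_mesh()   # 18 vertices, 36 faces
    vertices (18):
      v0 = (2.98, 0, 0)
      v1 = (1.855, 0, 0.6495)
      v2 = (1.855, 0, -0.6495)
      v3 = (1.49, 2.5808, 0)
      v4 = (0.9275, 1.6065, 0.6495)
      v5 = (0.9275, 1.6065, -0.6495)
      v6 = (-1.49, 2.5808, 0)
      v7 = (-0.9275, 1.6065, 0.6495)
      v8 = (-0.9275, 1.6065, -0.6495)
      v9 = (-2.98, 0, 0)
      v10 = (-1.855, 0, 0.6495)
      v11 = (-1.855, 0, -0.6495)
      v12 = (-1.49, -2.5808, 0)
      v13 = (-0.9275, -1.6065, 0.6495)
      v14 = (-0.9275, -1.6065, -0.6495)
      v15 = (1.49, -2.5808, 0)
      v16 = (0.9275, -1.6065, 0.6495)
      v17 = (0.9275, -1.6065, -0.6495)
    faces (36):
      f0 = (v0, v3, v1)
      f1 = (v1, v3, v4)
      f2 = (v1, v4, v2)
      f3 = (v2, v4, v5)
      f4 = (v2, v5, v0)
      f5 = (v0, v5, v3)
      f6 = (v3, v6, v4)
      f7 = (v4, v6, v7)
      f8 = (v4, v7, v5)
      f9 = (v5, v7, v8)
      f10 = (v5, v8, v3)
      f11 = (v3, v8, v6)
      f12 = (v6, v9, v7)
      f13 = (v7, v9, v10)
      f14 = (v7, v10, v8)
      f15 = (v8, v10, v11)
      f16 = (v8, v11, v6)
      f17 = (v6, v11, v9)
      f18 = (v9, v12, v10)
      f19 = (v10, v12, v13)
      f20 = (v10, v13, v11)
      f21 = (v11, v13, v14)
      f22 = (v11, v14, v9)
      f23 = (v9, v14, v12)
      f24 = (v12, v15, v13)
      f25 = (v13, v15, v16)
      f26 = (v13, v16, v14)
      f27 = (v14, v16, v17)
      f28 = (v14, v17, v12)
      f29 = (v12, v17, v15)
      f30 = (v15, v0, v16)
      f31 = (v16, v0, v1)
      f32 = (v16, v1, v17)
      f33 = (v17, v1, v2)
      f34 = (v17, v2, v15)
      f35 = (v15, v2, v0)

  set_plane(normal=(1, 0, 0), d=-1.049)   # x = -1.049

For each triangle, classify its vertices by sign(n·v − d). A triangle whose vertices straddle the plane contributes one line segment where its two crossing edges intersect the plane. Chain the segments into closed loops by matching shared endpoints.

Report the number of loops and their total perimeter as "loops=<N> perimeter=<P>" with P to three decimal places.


Straddling triangles (16 of 36):
  (v3,v6,v4) [+-+] → (-1.049, 2.5808, 0)–(-1.049, 2.40307, 0.118482)  len=0.2136
  (v4,v6,v7) [+-+] → (-1.049, 2.40307, 0.118482)–(-1.049, 1.81695, 0.509208)  len=0.7044
  (v3,v8,v6) [++-] → (-1.049, 1.81695, -0.509208)–(-1.049, 2.5808, 0)  len=0.9180
  (v6,v9,v7) [--+] → (-1.049, 1.5114, 0.611052)–(-1.049, 1.81695, 0.509208)  len=0.3221
  (v7,v9,v10) [+--] → (-1.049, 1.5114, 0.611052)–(-1.049, 1.39605, 0.6495)  len=0.1216
  (v7,v10,v8) [+-+] → (-1.049, 1.39605, 0.6495)–(-1.049, 1.39605, -0.479335)  len=1.1288
  (v8,v10,v11) [+--] → (-1.049, 1.39605, -0.479335)–(-1.049, 1.39605, -0.6495)  len=0.1702
  (v8,v11,v6) [+--] → (-1.049, 1.39605, -0.6495)–(-1.049, 1.81695, -0.509208)  len=0.4437
  (v10,v12,v13) [--+] → (-1.049, -1.81695, 0.509208)–(-1.049, -1.39605, 0.6495)  len=0.4437
  (v10,v13,v11) [-+-] → (-1.049, -1.39605, 0.6495)–(-1.049, -1.39605, 0.479335)  len=0.1702
  (v11,v13,v14) [-++] → (-1.049, -1.39605, 0.479335)–(-1.049, -1.39605, -0.6495)  len=1.1288
  (v11,v14,v9) [-+-] → (-1.049, -1.39605, -0.6495)–(-1.049, -1.5114, -0.611052)  len=0.1216
  (v9,v14,v12) [-+-] → (-1.049, -1.5114, -0.611052)–(-1.049, -1.81695, -0.509208)  len=0.3221
  (v12,v15,v13) [-++] → (-1.049, -2.5808, 0)–(-1.049, -1.81695, 0.509208)  len=0.9180
  (v14,v17,v12) [++-] → (-1.049, -2.40307, -0.118482)–(-1.049, -1.81695, -0.509208)  len=0.7044
  (v12,v17,v15) [-++] → (-1.049, -2.40307, -0.118482)–(-1.049, -2.5808, 0)  len=0.2136

Chained into 2 loop(s):
  loop 1: 8 segments, perimeter = 4.0224
  loop 2: 8 segments, perimeter = 4.0224
Total perimeter = 8.045

loops=2 perimeter=8.045


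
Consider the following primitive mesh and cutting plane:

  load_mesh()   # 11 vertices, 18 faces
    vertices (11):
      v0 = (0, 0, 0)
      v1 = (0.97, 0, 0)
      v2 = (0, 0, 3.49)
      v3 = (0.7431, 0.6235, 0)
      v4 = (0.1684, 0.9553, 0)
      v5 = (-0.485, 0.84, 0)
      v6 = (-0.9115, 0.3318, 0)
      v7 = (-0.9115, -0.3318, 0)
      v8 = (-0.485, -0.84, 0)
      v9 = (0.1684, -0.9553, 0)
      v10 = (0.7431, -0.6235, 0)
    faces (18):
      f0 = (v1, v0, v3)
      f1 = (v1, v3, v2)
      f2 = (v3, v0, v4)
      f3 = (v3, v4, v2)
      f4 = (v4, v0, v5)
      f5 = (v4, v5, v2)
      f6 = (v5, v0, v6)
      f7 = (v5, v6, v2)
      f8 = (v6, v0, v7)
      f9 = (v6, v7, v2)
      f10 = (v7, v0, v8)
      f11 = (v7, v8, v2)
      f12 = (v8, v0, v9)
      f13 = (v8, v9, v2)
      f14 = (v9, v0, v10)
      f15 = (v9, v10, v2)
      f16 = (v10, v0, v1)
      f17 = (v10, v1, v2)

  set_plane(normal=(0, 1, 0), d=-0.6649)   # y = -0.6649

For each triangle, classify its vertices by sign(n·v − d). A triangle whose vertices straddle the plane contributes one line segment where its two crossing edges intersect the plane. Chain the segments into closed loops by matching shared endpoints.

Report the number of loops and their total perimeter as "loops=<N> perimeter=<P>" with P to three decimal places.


Straddling triangles (6 of 18):
  (v7,v0,v8) [++-] → (-0.383901, -0.6649, 0)–(-0.63195, -0.6649, 0)  len=0.2480
  (v7,v8,v2) [+-+] → (-0.63195, -0.6649, 0)–(-0.383901, -0.6649, 0.727499)  len=0.7686
  (v8,v0,v9) [-+-] → (-0.383901, -0.6649, 0)–(0.117208, -0.6649, 0)  len=0.5011
  (v8,v9,v2) [--+] → (0.117208, -0.6649, 1.06092)–(-0.383901, -0.6649, 0.727499)  len=0.6019
  (v9,v0,v10) [-++] → (0.117208, -0.6649, 0)–(0.671392, -0.6649, 0)  len=0.5542
  (v9,v10,v2) [-++] → (0.671392, -0.6649, 0)–(0.117208, -0.6649, 1.06092)  len=1.1969

Chained into 1 loop(s):
  loop 1: 6 segments, perimeter = 3.8708
Total perimeter = 3.871

loops=1 perimeter=3.871


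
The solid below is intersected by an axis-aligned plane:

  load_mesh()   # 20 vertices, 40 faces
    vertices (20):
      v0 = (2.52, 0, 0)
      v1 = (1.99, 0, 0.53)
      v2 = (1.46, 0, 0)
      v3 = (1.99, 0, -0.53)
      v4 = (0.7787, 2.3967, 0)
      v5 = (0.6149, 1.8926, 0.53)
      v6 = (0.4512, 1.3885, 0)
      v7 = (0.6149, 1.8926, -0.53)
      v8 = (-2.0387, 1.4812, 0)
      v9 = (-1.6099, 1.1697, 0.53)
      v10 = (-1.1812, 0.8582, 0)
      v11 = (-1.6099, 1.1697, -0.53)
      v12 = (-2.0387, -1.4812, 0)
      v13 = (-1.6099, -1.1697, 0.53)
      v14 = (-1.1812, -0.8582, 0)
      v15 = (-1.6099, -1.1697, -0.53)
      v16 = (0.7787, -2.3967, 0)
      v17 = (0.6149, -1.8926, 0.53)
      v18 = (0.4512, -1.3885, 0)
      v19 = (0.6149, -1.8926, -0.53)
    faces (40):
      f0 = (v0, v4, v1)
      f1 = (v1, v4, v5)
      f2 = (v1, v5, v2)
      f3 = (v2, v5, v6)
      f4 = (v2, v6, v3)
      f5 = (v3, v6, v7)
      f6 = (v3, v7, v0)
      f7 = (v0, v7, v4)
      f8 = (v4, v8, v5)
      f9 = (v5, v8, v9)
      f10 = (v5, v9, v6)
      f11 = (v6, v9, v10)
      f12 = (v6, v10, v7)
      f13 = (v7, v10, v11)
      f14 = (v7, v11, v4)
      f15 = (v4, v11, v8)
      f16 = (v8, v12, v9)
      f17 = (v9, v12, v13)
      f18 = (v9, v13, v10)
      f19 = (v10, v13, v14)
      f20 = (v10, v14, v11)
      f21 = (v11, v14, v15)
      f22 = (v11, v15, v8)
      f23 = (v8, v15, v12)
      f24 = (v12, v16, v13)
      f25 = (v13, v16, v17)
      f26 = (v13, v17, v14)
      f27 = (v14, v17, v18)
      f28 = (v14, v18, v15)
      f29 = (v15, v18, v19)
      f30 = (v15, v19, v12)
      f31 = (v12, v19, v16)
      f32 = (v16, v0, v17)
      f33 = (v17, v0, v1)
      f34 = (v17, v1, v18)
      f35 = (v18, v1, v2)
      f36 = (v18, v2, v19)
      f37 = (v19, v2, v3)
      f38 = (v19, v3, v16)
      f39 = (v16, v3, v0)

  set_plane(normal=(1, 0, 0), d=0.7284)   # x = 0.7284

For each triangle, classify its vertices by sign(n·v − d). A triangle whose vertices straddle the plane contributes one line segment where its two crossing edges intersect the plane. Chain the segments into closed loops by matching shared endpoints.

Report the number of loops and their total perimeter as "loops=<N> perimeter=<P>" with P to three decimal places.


Straddling triangles (20 of 40):
  (v1,v4,v5) [++-] → (0.7284, 2.2419, 0.162753)–(0.7284, 1.73639, 0.53)  len=0.6248
  (v1,v5,v2) [+-+] → (0.7284, 1.73639, 0.53)–(0.7284, 1.63842, 0.458819)  len=0.1211
  (v2,v5,v6) [+--] → (0.7284, 1.63842, 0.458819)–(0.7284, 1.00697, 0)  len=0.7805
  (v2,v6,v3) [+-+] → (0.7284, 1.00697, 0)–(0.7284, 1.13838, -0.0954744)  len=0.1624
  (v3,v6,v7) [+--] → (0.7284, 1.13838, -0.0954744)–(0.7284, 1.73639, -0.53)  len=0.7392
  (v3,v7,v0) [+-+] → (0.7284, 1.73639, -0.53)–(0.7284, 1.77984, -0.498424)  len=0.0537
  (v0,v7,v4) [+-+] → (0.7284, 1.77984, -0.498424)–(0.7284, 2.2419, -0.162753)  len=0.5711
  (v4,v8,v5) [+--] → (0.7284, 2.38036, 0)–(0.7284, 2.2419, 0.162753)  len=0.2137
  (v7,v11,v4) [--+] → (0.7284, 2.37086, -0.0111609)–(0.7284, 2.2419, -0.162753)  len=0.1990
  (v4,v11,v8) [+--] → (0.7284, 2.37086, -0.0111609)–(0.7284, 2.38036, 0)  len=0.0147
  (v12,v16,v13) [-+-] → (0.7284, -2.38036, 0)–(0.7284, -2.37086, 0.0111609)  len=0.0147
  (v13,v16,v17) [-+-] → (0.7284, -2.37086, 0.0111609)–(0.7284, -2.2419, 0.162753)  len=0.1990
  (v12,v19,v16) [--+] → (0.7284, -2.2419, -0.162753)–(0.7284, -2.38036, 0)  len=0.2137
  (v16,v0,v17) [++-] → (0.7284, -1.77984, 0.498424)–(0.7284, -2.2419, 0.162753)  len=0.5711
  (v17,v0,v1) [-++] → (0.7284, -1.77984, 0.498424)–(0.7284, -1.73639, 0.53)  len=0.0537
  (v17,v1,v18) [-+-] → (0.7284, -1.73639, 0.53)–(0.7284, -1.13838, 0.0954744)  len=0.7392
  (v18,v1,v2) [-++] → (0.7284, -1.13838, 0.0954744)–(0.7284, -1.00697, 0)  len=0.1624
  (v18,v2,v19) [-+-] → (0.7284, -1.00697, 0)–(0.7284, -1.63842, -0.458819)  len=0.7805
  (v19,v2,v3) [-++] → (0.7284, -1.63842, -0.458819)–(0.7284, -1.73639, -0.53)  len=0.1211
  (v19,v3,v16) [-++] → (0.7284, -1.73639, -0.53)–(0.7284, -2.2419, -0.162753)  len=0.6248

Chained into 2 loop(s):
  loop 1: 10 segments, perimeter = 3.4803
  loop 2: 10 segments, perimeter = 3.4803
Total perimeter = 6.961

loops=2 perimeter=6.961


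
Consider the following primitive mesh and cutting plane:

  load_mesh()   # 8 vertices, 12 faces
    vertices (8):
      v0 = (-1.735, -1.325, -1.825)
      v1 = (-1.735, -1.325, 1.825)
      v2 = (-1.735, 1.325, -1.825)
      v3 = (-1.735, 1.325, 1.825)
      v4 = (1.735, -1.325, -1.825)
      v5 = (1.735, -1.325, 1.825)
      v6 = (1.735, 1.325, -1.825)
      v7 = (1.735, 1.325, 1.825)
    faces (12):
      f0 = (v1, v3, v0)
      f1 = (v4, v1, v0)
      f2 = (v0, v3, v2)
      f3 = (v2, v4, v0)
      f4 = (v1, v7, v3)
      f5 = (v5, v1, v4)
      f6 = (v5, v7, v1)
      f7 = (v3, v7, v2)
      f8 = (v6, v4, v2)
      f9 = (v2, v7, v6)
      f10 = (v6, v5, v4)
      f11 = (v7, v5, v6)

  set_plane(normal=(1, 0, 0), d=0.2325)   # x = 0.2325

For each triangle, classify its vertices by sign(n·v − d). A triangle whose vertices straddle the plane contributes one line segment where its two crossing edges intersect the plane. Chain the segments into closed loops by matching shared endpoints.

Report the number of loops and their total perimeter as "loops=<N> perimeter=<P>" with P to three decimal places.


Straddling triangles (8 of 12):
  (v4,v1,v0) [+--] → (0.2325, -1.325, -0.244561)–(0.2325, -1.325, -1.825)  len=1.5804
  (v2,v4,v0) [-+-] → (0.2325, -0.177558, -1.825)–(0.2325, -1.325, -1.825)  len=1.1474
  (v1,v7,v3) [-+-] → (0.2325, 0.177558, 1.825)–(0.2325, 1.325, 1.825)  len=1.1474
  (v5,v1,v4) [+-+] → (0.2325, -1.325, 1.825)–(0.2325, -1.325, -0.244561)  len=2.0696
  (v5,v7,v1) [++-] → (0.2325, 0.177558, 1.825)–(0.2325, -1.325, 1.825)  len=1.5026
  (v3,v7,v2) [-+-] → (0.2325, 1.325, 1.825)–(0.2325, 1.325, 0.244561)  len=1.5804
  (v6,v4,v2) [++-] → (0.2325, -0.177558, -1.825)–(0.2325, 1.325, -1.825)  len=1.5026
  (v2,v7,v6) [-++] → (0.2325, 1.325, 0.244561)–(0.2325, 1.325, -1.825)  len=2.0696

Chained into 1 loop(s):
  loop 1: 8 segments, perimeter = 12.6000
Total perimeter = 12.600

loops=1 perimeter=12.600


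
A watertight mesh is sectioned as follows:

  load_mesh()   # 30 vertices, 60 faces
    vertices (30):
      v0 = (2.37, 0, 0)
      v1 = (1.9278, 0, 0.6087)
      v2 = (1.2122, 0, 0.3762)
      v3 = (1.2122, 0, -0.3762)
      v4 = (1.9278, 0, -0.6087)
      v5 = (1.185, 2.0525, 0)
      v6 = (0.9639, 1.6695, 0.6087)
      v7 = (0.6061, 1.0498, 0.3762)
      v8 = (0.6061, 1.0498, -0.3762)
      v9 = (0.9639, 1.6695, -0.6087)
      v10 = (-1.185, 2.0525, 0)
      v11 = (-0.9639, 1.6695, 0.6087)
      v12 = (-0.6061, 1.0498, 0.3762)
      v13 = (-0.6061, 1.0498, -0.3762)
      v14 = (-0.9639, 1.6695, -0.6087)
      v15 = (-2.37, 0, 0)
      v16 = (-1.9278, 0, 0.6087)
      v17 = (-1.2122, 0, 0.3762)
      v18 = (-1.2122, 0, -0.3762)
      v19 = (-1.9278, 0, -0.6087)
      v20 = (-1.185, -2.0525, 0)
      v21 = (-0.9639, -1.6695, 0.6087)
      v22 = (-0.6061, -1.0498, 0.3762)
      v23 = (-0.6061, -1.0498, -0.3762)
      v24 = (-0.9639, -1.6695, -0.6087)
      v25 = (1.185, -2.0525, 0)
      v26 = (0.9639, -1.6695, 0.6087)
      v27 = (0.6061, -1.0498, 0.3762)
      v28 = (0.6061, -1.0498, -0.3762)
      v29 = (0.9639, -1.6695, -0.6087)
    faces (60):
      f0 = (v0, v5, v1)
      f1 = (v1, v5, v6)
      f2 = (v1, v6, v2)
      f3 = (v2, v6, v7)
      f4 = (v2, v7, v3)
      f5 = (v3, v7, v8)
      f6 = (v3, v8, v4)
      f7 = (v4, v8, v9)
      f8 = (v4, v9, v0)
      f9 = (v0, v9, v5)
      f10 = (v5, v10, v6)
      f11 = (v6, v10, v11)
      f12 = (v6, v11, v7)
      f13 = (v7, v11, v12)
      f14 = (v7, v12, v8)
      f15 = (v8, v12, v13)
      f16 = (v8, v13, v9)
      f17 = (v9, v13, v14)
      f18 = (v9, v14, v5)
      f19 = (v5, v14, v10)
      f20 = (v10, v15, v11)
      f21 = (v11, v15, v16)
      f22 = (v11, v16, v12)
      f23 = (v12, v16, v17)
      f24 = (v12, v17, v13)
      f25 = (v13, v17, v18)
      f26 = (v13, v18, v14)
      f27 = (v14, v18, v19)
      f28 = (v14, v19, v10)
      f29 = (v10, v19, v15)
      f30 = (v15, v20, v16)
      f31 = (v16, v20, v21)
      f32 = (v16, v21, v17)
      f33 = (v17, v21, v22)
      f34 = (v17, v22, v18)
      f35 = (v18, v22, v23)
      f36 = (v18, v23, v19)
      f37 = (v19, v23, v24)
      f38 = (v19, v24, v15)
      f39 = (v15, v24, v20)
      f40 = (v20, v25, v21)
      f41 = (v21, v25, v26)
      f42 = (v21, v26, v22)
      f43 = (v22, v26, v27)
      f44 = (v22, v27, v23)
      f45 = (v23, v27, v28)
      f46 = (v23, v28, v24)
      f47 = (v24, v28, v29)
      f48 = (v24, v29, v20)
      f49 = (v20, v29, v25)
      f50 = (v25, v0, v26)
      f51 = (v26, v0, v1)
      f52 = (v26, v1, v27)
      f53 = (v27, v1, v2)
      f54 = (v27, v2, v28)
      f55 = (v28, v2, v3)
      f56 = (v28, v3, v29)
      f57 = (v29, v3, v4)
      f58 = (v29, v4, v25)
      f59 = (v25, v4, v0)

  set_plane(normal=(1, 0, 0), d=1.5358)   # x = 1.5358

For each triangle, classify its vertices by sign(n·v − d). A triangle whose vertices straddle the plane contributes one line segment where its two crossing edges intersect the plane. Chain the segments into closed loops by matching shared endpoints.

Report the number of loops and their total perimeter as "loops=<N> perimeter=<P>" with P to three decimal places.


loops=1 perimeter=6.677

Straddling triangles (14 of 60):
  (v0,v5,v1) [+-+] → (1.5358, 1.44489, 0)–(1.5358, 1.08317, 0.287469)  len=0.4620
  (v1,v5,v6) [+--] → (1.5358, 1.08317, 0.287469)–(1.5358, 0.678954, 0.6087)  len=0.5163
  (v1,v6,v2) [+--] → (1.5358, 0.678954, 0.6087)–(1.5358, 0, 0.481338)  len=0.6908
  (v3,v8,v4) [--+] → (1.5358, 0.311358, -0.539743)–(1.5358, 0, -0.481338)  len=0.3168
  (v4,v8,v9) [+--] → (1.5358, 0.311358, -0.539743)–(1.5358, 0.678954, -0.6087)  len=0.3740
  (v4,v9,v0) [+-+] → (1.5358, 0.678954, -0.6087)–(1.5358, 0.990468, -0.361125)  len=0.3979
  (v0,v9,v5) [+--] → (1.5358, 0.990468, -0.361125)–(1.5358, 1.44489, 0)  len=0.5804
  (v25,v0,v26) [-+-] → (1.5358, -1.44489, 0)–(1.5358, -0.990468, 0.361125)  len=0.5804
  (v26,v0,v1) [-++] → (1.5358, -0.990468, 0.361125)–(1.5358, -0.678954, 0.6087)  len=0.3979
  (v26,v1,v27) [-+-] → (1.5358, -0.678954, 0.6087)–(1.5358, -0.311358, 0.539743)  len=0.3740
  (v27,v1,v2) [-+-] → (1.5358, -0.311358, 0.539743)–(1.5358, 0, 0.481338)  len=0.3168
  (v29,v3,v4) [--+] → (1.5358, 0, -0.481338)–(1.5358, -0.678954, -0.6087)  len=0.6908
  (v29,v4,v25) [-+-] → (1.5358, -0.678954, -0.6087)–(1.5358, -1.08317, -0.287469)  len=0.5163
  (v25,v4,v0) [-++] → (1.5358, -1.08317, -0.287469)–(1.5358, -1.44489, 0)  len=0.4620

Chained into 1 loop(s):
  loop 1: 14 segments, perimeter = 6.6766
Total perimeter = 6.677


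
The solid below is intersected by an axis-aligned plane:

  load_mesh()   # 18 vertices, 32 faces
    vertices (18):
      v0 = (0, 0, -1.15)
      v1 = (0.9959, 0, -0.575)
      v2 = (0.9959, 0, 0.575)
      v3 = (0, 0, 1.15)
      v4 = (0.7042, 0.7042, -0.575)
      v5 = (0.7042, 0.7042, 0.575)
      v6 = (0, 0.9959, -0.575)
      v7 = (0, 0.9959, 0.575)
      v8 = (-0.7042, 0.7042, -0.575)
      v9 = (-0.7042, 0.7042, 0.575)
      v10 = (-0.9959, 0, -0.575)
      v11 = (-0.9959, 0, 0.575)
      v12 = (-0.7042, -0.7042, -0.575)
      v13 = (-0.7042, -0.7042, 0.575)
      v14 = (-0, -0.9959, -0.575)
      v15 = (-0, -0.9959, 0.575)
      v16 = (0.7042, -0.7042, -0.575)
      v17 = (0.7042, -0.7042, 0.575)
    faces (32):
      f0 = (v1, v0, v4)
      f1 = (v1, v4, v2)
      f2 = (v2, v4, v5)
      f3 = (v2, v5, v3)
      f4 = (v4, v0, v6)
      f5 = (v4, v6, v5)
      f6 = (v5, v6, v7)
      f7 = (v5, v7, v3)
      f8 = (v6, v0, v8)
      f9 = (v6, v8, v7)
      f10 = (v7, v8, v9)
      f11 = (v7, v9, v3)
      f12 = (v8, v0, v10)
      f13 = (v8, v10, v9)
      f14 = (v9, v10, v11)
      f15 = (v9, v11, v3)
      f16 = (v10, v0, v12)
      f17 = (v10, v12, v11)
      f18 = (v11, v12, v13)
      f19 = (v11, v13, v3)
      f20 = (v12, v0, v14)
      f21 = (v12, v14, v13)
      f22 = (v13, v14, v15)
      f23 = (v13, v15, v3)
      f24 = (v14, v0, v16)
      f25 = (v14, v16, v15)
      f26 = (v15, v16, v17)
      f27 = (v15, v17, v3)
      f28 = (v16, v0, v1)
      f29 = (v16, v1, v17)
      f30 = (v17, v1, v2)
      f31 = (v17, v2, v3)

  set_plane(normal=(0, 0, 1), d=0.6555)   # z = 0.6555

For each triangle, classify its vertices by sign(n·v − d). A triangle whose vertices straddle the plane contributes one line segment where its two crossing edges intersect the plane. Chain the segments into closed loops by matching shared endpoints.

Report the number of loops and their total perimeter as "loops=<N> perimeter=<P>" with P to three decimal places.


Straddling triangles (8 of 32):
  (v2,v5,v3) [--+] → (0.605612, 0.605612, 0.6555)–(0.856474, 0, 0.6555)  len=0.6555
  (v5,v7,v3) [--+] → (0, 0.856474, 0.6555)–(0.605612, 0.605612, 0.6555)  len=0.6555
  (v7,v9,v3) [--+] → (-0.605612, 0.605612, 0.6555)–(0, 0.856474, 0.6555)  len=0.6555
  (v9,v11,v3) [--+] → (-0.856474, 0, 0.6555)–(-0.605612, 0.605612, 0.6555)  len=0.6555
  (v11,v13,v3) [--+] → (-0.605612, -0.605612, 0.6555)–(-0.856474, 0, 0.6555)  len=0.6555
  (v13,v15,v3) [--+] → (0, -0.856474, 0.6555)–(-0.605612, -0.605612, 0.6555)  len=0.6555
  (v15,v17,v3) [--+] → (0.605612, -0.605612, 0.6555)–(0, -0.856474, 0.6555)  len=0.6555
  (v17,v2,v3) [--+] → (0.856474, 0, 0.6555)–(0.605612, -0.605612, 0.6555)  len=0.6555

Chained into 1 loop(s):
  loop 1: 8 segments, perimeter = 5.2441
Total perimeter = 5.244

loops=1 perimeter=5.244


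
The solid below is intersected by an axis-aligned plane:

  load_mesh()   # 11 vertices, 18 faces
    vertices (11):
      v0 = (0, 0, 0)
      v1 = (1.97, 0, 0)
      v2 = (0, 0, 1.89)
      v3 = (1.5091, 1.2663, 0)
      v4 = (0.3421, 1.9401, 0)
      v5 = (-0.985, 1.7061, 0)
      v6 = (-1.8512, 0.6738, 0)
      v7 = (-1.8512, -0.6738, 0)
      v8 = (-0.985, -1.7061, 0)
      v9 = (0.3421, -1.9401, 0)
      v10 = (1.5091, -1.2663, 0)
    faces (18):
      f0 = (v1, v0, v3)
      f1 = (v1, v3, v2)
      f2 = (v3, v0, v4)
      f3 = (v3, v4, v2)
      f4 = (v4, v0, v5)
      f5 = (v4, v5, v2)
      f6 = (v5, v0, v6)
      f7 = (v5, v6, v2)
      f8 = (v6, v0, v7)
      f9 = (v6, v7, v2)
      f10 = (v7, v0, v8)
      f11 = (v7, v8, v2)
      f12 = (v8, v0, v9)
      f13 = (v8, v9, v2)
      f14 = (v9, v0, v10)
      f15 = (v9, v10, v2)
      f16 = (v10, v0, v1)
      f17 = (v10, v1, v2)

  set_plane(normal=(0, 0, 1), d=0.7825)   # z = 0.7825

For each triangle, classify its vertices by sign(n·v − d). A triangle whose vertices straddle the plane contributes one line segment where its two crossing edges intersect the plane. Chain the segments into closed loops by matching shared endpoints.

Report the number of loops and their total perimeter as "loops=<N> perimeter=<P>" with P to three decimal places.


Straddling triangles (9 of 18):
  (v1,v3,v2) [--+] → (0.884301, 0.742025, 0.7825)–(1.15438, 0, 0.7825)  len=0.7896
  (v3,v4,v2) [--+] → (0.200463, 1.13686, 0.7825)–(0.884301, 0.742025, 0.7825)  len=0.7896
  (v4,v5,v2) [--+] → (-0.577189, 0.999738, 0.7825)–(0.200463, 1.13686, 0.7825)  len=0.7896
  (v5,v6,v2) [--+] → (-1.08476, 0.394833, 0.7825)–(-0.577189, 0.999738, 0.7825)  len=0.7896
  (v6,v7,v2) [--+] → (-1.08476, -0.394833, 0.7825)–(-1.08476, 0.394833, 0.7825)  len=0.7897
  (v7,v8,v2) [--+] → (-0.577189, -0.999738, 0.7825)–(-1.08476, -0.394833, 0.7825)  len=0.7896
  (v8,v9,v2) [--+] → (0.200463, -1.13686, 0.7825)–(-0.577189, -0.999738, 0.7825)  len=0.7896
  (v9,v10,v2) [--+] → (0.884301, -0.742025, 0.7825)–(0.200463, -1.13686, 0.7825)  len=0.7896
  (v10,v1,v2) [--+] → (1.15438, 0, 0.7825)–(0.884301, -0.742025, 0.7825)  len=0.7896

Chained into 1 loop(s):
  loop 1: 9 segments, perimeter = 7.1068
Total perimeter = 7.107

loops=1 perimeter=7.107
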